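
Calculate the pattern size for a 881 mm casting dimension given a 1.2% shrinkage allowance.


Formula: L_pattern = L_casting * (1 + shrinkage_rate/100)
Shrinkage factor = 1 + 1.2/100 = 1.012
L_pattern = 881 mm * 1.012 = 891.5720 mm

Answer: 891.5720 mm


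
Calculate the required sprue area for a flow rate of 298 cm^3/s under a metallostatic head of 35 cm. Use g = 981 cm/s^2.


Formula: v = sqrt(2*g*h), A = Q/v
Velocity: v = sqrt(2 * 981 * 35) = sqrt(68670) = 262.0496 cm/s
Sprue area: A = Q / v = 298 / 262.0496 = 1.1372 cm^2


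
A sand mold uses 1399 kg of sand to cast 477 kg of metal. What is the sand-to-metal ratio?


Formula: Sand-to-Metal Ratio = W_sand / W_metal
Ratio = 1399 kg / 477 kg = 2.9329

Answer: 2.9329


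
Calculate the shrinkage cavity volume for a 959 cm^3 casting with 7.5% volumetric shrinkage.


Formula: V_shrink = V_casting * shrinkage_pct / 100
V_shrink = 959 cm^3 * 7.5 / 100 = 71.9250 cm^3

71.9250 cm^3


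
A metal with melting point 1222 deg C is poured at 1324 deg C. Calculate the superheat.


Formula: Superheat = T_pour - T_melt
Superheat = 1324 - 1222 = 102 deg C

102 deg C


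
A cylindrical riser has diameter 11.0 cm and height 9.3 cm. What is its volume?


Formula: V = pi * (D/2)^2 * H  (cylinder volume)
Radius = D/2 = 11.0/2 = 5.5 cm
V = pi * 5.5^2 * 9.3 = 883.8086 cm^3


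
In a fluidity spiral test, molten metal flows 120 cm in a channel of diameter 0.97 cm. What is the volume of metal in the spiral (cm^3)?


Formula: V = pi * (d/2)^2 * L  (cylinder volume)
Radius = 0.97/2 = 0.485 cm
V = pi * 0.485^2 * 120 = 88.6777 cm^3

88.6777 cm^3


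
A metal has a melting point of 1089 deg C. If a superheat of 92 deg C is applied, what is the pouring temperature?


Formula: T_pour = T_melt + Superheat
T_pour = 1089 + 92 = 1181 deg C

Answer: 1181 deg C


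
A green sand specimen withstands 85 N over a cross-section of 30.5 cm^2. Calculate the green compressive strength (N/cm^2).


Formula: Compressive Strength = Force / Area
Strength = 85 N / 30.5 cm^2 = 2.7869 N/cm^2

Answer: 2.7869 N/cm^2


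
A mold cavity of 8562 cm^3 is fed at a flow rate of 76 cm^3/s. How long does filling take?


Formula: t_fill = V_mold / Q_flow
t = 8562 cm^3 / 76 cm^3/s = 112.6579 s

Answer: 112.6579 s


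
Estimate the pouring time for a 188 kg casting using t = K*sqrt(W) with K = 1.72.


Formula: t = K * sqrt(W)
sqrt(W) = sqrt(188) = 13.71131
t = 1.72 * 13.71131 = 23.5835 s

Answer: 23.5835 s


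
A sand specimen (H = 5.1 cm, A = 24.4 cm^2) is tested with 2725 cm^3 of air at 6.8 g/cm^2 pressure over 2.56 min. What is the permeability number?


Formula: Permeability Number P = (V * H) / (p * A * t)
Numerator: V * H = 2725 * 5.1 = 13897.5
Denominator: p * A * t = 6.8 * 24.4 * 2.56 = 424.7552
P = 13897.5 / 424.7552 = 32.7188

Answer: 32.7188


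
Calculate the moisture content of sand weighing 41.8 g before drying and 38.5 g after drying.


Formula: MC = (W_wet - W_dry) / W_wet * 100
Water mass = 41.8 - 38.5 = 3.3 g
MC = 3.3 / 41.8 * 100 = 7.8947%

Answer: 7.8947%


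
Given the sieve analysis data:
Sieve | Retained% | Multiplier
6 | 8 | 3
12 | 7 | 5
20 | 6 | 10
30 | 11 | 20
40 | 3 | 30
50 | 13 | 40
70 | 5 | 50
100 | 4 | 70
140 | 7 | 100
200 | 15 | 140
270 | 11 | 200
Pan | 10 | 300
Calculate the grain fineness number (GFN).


Formula: GFN = sum(pct * multiplier) / sum(pct)
sum(pct * multiplier) = 9479
sum(pct) = 100
GFN = 9479 / 100 = 94.79

94.79


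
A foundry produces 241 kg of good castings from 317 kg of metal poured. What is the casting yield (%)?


Formula: Casting Yield = (W_good / W_total) * 100
Yield = (241 kg / 317 kg) * 100 = 76.0252%

76.0252%


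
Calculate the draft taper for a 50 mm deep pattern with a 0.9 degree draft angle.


Formula: taper = depth * tan(draft_angle)
tan(0.9 deg) = 0.0157093
taper = 50 mm * 0.0157093 = 0.7855 mm

0.7855 mm


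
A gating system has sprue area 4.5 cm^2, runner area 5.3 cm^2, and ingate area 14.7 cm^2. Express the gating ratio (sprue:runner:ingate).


Sprue:Runner:Ingate = 1 : 5.3/4.5 : 14.7/4.5 = 1:1.18:3.27


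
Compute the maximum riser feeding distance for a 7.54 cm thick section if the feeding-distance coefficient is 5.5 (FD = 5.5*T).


Formula: FD = 5.5 * T  (riser feeding-distance rule)
FD = 5.5 * 7.54 cm = 41.4700 cm


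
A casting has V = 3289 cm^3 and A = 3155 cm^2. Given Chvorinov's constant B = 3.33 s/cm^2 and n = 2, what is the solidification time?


Formula: t_s = B * (V/A)^n  (Chvorinov's rule, n=2)
Modulus M = V/A = 3289/3155 = 1.042472 cm
M^2 = 1.042472^2 = 1.086748 cm^2
t_s = 3.33 * 1.086748 = 3.6189 s


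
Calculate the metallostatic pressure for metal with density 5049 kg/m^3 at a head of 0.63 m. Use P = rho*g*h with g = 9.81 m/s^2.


Formula: P = rho * g * h
rho * g = 5049 * 9.81 = 49530.69 N/m^3
P = 49530.69 * 0.63 = 31204.3347 Pa

Final answer: 31204.3347 Pa


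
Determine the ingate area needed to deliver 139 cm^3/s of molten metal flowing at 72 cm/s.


Formula: A_ingate = Q / v  (continuity equation)
A = 139 cm^3/s / 72 cm/s = 1.9306 cm^2

Final answer: 1.9306 cm^2


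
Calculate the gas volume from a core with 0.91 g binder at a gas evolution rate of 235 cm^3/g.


Formula: V_gas = W_binder * gas_evolution_rate
V = 0.91 g * 235 cm^3/g = 213.8500 cm^3

213.8500 cm^3


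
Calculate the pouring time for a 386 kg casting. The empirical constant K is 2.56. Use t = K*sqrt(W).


Formula: t = K * sqrt(W)
sqrt(W) = sqrt(386) = 19.64688
t = 2.56 * 19.64688 = 50.2960 s

Answer: 50.2960 s


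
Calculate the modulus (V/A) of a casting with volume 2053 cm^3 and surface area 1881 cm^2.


Formula: Casting Modulus M = V / A
M = 2053 cm^3 / 1881 cm^2 = 1.0914 cm

Answer: 1.0914 cm


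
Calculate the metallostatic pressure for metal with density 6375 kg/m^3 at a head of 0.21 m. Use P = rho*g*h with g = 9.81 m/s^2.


Formula: P = rho * g * h
rho * g = 6375 * 9.81 = 62538.75 N/m^3
P = 62538.75 * 0.21 = 13133.1375 Pa


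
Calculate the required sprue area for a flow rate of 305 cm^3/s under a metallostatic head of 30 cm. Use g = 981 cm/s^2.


Formula: v = sqrt(2*g*h), A = Q/v
Velocity: v = sqrt(2 * 981 * 30) = sqrt(58860) = 242.6108 cm/s
Sprue area: A = Q / v = 305 / 242.6108 = 1.2572 cm^2

Answer: 1.2572 cm^2


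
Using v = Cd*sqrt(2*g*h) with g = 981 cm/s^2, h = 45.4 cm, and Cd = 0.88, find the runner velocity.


Formula: v = Cd * sqrt(2 * g * h)  (Torricelli with discharge coefficient)
2*g*h = 2 * 981 * 45.4 = 89074.8 cm^2/s^2
sqrt(89074.8) = 298.45402 cm/s
v = 0.88 * 298.45402 = 262.6395 cm/s

262.6395 cm/s


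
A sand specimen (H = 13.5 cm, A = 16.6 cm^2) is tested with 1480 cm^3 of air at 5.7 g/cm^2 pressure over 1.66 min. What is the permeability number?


Formula: Permeability Number P = (V * H) / (p * A * t)
Numerator: V * H = 1480 * 13.5 = 19980.0
Denominator: p * A * t = 5.7 * 16.6 * 1.66 = 157.0692
P = 19980.0 / 157.0692 = 127.2051


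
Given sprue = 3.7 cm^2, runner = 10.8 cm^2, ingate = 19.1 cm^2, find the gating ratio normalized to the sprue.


Sprue:Runner:Ingate = 1 : 10.8/3.7 : 19.1/3.7 = 1:2.92:5.16


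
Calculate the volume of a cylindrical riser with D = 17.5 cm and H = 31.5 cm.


Formula: V = pi * (D/2)^2 * H  (cylinder volume)
Radius = D/2 = 17.5/2 = 8.75 cm
V = pi * 8.75^2 * 31.5 = 7576.6379 cm^3

7576.6379 cm^3


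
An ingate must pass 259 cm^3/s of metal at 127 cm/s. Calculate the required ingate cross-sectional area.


Formula: A_ingate = Q / v  (continuity equation)
A = 259 cm^3/s / 127 cm/s = 2.0394 cm^2

Answer: 2.0394 cm^2


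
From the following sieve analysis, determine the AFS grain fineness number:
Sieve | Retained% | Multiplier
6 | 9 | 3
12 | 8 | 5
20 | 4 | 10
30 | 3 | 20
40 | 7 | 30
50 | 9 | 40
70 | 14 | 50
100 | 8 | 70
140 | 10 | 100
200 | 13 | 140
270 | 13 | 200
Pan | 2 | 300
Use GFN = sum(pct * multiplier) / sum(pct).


Formula: GFN = sum(pct * multiplier) / sum(pct)
sum(pct * multiplier) = 8017
sum(pct) = 100
GFN = 8017 / 100 = 80.17


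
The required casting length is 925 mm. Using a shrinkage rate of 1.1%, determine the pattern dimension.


Formula: L_pattern = L_casting * (1 + shrinkage_rate/100)
Shrinkage factor = 1 + 1.1/100 = 1.011
L_pattern = 925 mm * 1.011 = 935.1750 mm


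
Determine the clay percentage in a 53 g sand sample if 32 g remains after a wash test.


Formula: Clay% = (W_total - W_washed) / W_total * 100
Clay mass = 53 - 32 = 21 g
Clay% = 21 / 53 * 100 = 39.6226%

Final answer: 39.6226%


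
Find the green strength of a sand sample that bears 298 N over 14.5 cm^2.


Formula: Compressive Strength = Force / Area
Strength = 298 N / 14.5 cm^2 = 20.5517 N/cm^2

Final answer: 20.5517 N/cm^2


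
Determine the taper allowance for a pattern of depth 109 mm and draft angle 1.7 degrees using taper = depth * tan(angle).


Formula: taper = depth * tan(draft_angle)
tan(1.7 deg) = 0.0296793
taper = 109 mm * 0.0296793 = 3.2350 mm


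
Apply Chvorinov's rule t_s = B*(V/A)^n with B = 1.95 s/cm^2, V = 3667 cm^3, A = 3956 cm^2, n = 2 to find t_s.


Formula: t_s = B * (V/A)^n  (Chvorinov's rule, n=2)
Modulus M = V/A = 3667/3956 = 0.926946 cm
M^2 = 0.926946^2 = 0.859229 cm^2
t_s = 1.95 * 0.859229 = 1.6755 s

1.6755 s


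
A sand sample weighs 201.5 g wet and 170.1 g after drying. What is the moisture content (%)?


Formula: MC = (W_wet - W_dry) / W_wet * 100
Water mass = 201.5 - 170.1 = 31.4 g
MC = 31.4 / 201.5 * 100 = 15.5831%

Answer: 15.5831%


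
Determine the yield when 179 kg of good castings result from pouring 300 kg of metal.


Formula: Casting Yield = (W_good / W_total) * 100
Yield = (179 kg / 300 kg) * 100 = 59.6667%

Final answer: 59.6667%


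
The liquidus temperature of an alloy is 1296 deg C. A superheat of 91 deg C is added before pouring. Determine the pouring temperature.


Formula: T_pour = T_melt + Superheat
T_pour = 1296 + 91 = 1387 deg C

Answer: 1387 deg C


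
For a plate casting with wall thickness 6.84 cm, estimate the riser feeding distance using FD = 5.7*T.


Formula: FD = 5.7 * T  (riser feeding-distance rule)
FD = 5.7 * 6.84 cm = 38.9880 cm

Final answer: 38.9880 cm


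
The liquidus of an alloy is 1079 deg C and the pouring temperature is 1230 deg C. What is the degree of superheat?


Formula: Superheat = T_pour - T_melt
Superheat = 1230 - 1079 = 151 deg C


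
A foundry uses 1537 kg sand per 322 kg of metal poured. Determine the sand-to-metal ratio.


Formula: Sand-to-Metal Ratio = W_sand / W_metal
Ratio = 1537 kg / 322 kg = 4.7733

4.7733


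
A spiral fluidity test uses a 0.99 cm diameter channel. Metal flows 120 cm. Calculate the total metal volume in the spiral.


Formula: V = pi * (d/2)^2 * L  (cylinder volume)
Radius = 0.99/2 = 0.495 cm
V = pi * 0.495^2 * 120 = 92.3722 cm^3

Final answer: 92.3722 cm^3


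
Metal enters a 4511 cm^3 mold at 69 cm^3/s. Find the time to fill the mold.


Formula: t_fill = V_mold / Q_flow
t = 4511 cm^3 / 69 cm^3/s = 65.3768 s

65.3768 s


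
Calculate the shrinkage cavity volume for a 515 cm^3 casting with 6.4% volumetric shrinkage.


Formula: V_shrink = V_casting * shrinkage_pct / 100
V_shrink = 515 cm^3 * 6.4 / 100 = 32.9600 cm^3


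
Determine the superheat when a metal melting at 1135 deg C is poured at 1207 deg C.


Formula: Superheat = T_pour - T_melt
Superheat = 1207 - 1135 = 72 deg C

72 deg C


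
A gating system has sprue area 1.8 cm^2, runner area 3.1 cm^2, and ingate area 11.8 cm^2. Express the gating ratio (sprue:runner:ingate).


Sprue:Runner:Ingate = 1 : 3.1/1.8 : 11.8/1.8 = 1:1.72:6.56

Answer: 1:1.72:6.56


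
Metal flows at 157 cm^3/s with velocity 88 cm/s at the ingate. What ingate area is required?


Formula: A_ingate = Q / v  (continuity equation)
A = 157 cm^3/s / 88 cm/s = 1.7841 cm^2

Final answer: 1.7841 cm^2


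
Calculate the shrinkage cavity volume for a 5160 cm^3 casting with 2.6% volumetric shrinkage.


Formula: V_shrink = V_casting * shrinkage_pct / 100
V_shrink = 5160 cm^3 * 2.6 / 100 = 134.1600 cm^3

134.1600 cm^3


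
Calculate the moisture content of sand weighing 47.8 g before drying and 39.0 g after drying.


Formula: MC = (W_wet - W_dry) / W_wet * 100
Water mass = 47.8 - 39.0 = 8.8 g
MC = 8.8 / 47.8 * 100 = 18.4100%


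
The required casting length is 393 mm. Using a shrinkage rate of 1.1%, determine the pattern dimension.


Formula: L_pattern = L_casting * (1 + shrinkage_rate/100)
Shrinkage factor = 1 + 1.1/100 = 1.011
L_pattern = 393 mm * 1.011 = 397.3230 mm

Final answer: 397.3230 mm


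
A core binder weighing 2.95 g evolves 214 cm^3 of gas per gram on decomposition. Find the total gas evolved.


Formula: V_gas = W_binder * gas_evolution_rate
V = 2.95 g * 214 cm^3/g = 631.3000 cm^3

Final answer: 631.3000 cm^3


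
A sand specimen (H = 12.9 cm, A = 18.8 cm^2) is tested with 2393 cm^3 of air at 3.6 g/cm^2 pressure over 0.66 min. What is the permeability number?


Formula: Permeability Number P = (V * H) / (p * A * t)
Numerator: V * H = 2393 * 12.9 = 30869.7
Denominator: p * A * t = 3.6 * 18.8 * 0.66 = 44.6688
P = 30869.7 / 44.6688 = 691.0797

Final answer: 691.0797


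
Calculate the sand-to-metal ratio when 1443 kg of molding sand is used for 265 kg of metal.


Formula: Sand-to-Metal Ratio = W_sand / W_metal
Ratio = 1443 kg / 265 kg = 5.4453

5.4453


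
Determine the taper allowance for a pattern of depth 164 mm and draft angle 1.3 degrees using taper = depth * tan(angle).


Formula: taper = depth * tan(draft_angle)
tan(1.3 deg) = 0.0226932
taper = 164 mm * 0.0226932 = 3.7217 mm

Final answer: 3.7217 mm


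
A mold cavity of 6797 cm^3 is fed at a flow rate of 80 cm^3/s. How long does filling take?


Formula: t_fill = V_mold / Q_flow
t = 6797 cm^3 / 80 cm^3/s = 84.9625 s

Answer: 84.9625 s


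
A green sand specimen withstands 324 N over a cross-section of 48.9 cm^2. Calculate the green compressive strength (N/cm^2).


Formula: Compressive Strength = Force / Area
Strength = 324 N / 48.9 cm^2 = 6.6258 N/cm^2

Final answer: 6.6258 N/cm^2


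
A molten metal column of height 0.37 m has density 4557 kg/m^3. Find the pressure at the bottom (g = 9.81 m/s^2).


Formula: P = rho * g * h
rho * g = 4557 * 9.81 = 44704.17 N/m^3
P = 44704.17 * 0.37 = 16540.5429 Pa

16540.5429 Pa


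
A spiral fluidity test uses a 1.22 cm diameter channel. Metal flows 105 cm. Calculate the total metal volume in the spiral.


Formula: V = pi * (d/2)^2 * L  (cylinder volume)
Radius = 1.22/2 = 0.61 cm
V = pi * 0.61^2 * 105 = 122.7436 cm^3

Final answer: 122.7436 cm^3


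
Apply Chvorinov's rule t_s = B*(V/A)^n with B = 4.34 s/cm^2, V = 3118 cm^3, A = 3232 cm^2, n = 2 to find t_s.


Formula: t_s = B * (V/A)^n  (Chvorinov's rule, n=2)
Modulus M = V/A = 3118/3232 = 0.964728 cm
M^2 = 0.964728^2 = 0.930700 cm^2
t_s = 4.34 * 0.930700 = 4.0392 s


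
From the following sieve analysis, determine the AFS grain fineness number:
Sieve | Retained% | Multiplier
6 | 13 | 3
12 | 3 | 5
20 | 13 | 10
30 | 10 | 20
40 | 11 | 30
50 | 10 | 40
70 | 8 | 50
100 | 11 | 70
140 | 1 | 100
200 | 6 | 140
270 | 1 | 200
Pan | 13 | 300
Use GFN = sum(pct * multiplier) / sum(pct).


Formula: GFN = sum(pct * multiplier) / sum(pct)
sum(pct * multiplier) = 7324
sum(pct) = 100
GFN = 7324 / 100 = 73.24

Answer: 73.24


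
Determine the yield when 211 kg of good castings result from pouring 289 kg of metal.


Formula: Casting Yield = (W_good / W_total) * 100
Yield = (211 kg / 289 kg) * 100 = 73.0104%


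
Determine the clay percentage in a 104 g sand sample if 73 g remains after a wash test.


Formula: Clay% = (W_total - W_washed) / W_total * 100
Clay mass = 104 - 73 = 31 g
Clay% = 31 / 104 * 100 = 29.8077%


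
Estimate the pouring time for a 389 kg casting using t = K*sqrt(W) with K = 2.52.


Formula: t = K * sqrt(W)
sqrt(W) = sqrt(389) = 19.72308
t = 2.52 * 19.72308 = 49.7022 s

49.7022 s


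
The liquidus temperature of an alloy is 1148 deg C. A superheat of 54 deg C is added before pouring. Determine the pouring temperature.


Formula: T_pour = T_melt + Superheat
T_pour = 1148 + 54 = 1202 deg C

Answer: 1202 deg C


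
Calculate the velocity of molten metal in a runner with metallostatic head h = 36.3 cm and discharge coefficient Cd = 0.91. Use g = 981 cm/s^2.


Formula: v = Cd * sqrt(2 * g * h)  (Torricelli with discharge coefficient)
2*g*h = 2 * 981 * 36.3 = 71220.6 cm^2/s^2
sqrt(71220.6) = 266.87188 cm/s
v = 0.91 * 266.87188 = 242.8534 cm/s

Final answer: 242.8534 cm/s


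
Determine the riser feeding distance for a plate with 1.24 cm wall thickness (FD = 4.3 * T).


Formula: FD = 4.3 * T  (riser feeding-distance rule)
FD = 4.3 * 1.24 cm = 5.3320 cm


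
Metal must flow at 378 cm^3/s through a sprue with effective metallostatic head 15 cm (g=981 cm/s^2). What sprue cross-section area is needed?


Formula: v = sqrt(2*g*h), A = Q/v
Velocity: v = sqrt(2 * 981 * 15) = sqrt(29430) = 171.5517 cm/s
Sprue area: A = Q / v = 378 / 171.5517 = 2.2034 cm^2


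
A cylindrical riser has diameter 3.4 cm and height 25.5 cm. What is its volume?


Formula: V = pi * (D/2)^2 * H  (cylinder volume)
Radius = D/2 = 3.4/2 = 1.7 cm
V = pi * 1.7^2 * 25.5 = 231.5197 cm^3

231.5197 cm^3


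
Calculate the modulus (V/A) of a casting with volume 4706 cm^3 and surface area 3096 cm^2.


Formula: Casting Modulus M = V / A
M = 4706 cm^3 / 3096 cm^2 = 1.5200 cm


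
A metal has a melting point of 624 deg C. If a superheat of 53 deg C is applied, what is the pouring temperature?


Formula: T_pour = T_melt + Superheat
T_pour = 624 + 53 = 677 deg C


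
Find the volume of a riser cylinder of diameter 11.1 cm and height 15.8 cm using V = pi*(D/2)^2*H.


Formula: V = pi * (D/2)^2 * H  (cylinder volume)
Radius = D/2 = 11.1/2 = 5.55 cm
V = pi * 5.55^2 * 15.8 = 1528.9487 cm^3

1528.9487 cm^3


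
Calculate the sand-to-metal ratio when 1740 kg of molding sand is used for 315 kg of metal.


Formula: Sand-to-Metal Ratio = W_sand / W_metal
Ratio = 1740 kg / 315 kg = 5.5238

Answer: 5.5238


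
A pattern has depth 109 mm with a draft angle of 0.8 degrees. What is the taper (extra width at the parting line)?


Formula: taper = depth * tan(draft_angle)
tan(0.8 deg) = 0.0139635
taper = 109 mm * 0.0139635 = 1.5220 mm

Answer: 1.5220 mm


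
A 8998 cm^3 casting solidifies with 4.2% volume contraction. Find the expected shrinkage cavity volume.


Formula: V_shrink = V_casting * shrinkage_pct / 100
V_shrink = 8998 cm^3 * 4.2 / 100 = 377.9160 cm^3


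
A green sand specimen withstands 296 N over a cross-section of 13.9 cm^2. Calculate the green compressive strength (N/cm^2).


Formula: Compressive Strength = Force / Area
Strength = 296 N / 13.9 cm^2 = 21.2950 N/cm^2


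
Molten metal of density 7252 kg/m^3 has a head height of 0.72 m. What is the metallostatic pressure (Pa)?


Formula: P = rho * g * h
rho * g = 7252 * 9.81 = 71142.12 N/m^3
P = 71142.12 * 0.72 = 51222.3264 Pa

Final answer: 51222.3264 Pa


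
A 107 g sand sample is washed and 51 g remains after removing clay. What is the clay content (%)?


Formula: Clay% = (W_total - W_washed) / W_total * 100
Clay mass = 107 - 51 = 56 g
Clay% = 56 / 107 * 100 = 52.3364%


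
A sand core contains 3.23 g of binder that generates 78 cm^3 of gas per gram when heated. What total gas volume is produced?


Formula: V_gas = W_binder * gas_evolution_rate
V = 3.23 g * 78 cm^3/g = 251.9400 cm^3

Final answer: 251.9400 cm^3


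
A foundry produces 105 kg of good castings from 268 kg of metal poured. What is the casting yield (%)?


Formula: Casting Yield = (W_good / W_total) * 100
Yield = (105 kg / 268 kg) * 100 = 39.1791%


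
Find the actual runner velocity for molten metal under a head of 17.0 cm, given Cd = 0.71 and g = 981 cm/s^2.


Formula: v = Cd * sqrt(2 * g * h)  (Torricelli with discharge coefficient)
2*g*h = 2 * 981 * 17.0 = 33354.0 cm^2/s^2
sqrt(33354.0) = 182.63078 cm/s
v = 0.71 * 182.63078 = 129.6679 cm/s

129.6679 cm/s


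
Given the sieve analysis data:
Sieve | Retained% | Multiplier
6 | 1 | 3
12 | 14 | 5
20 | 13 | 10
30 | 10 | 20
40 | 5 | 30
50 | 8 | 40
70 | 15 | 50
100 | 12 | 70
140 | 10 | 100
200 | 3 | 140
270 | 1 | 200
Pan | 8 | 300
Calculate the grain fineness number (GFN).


Formula: GFN = sum(pct * multiplier) / sum(pct)
sum(pct * multiplier) = 6483
sum(pct) = 100
GFN = 6483 / 100 = 64.83

64.83


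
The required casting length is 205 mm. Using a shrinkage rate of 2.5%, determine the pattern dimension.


Formula: L_pattern = L_casting * (1 + shrinkage_rate/100)
Shrinkage factor = 1 + 2.5/100 = 1.025
L_pattern = 205 mm * 1.025 = 210.1250 mm


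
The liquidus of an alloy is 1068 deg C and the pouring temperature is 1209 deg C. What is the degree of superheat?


Formula: Superheat = T_pour - T_melt
Superheat = 1209 - 1068 = 141 deg C

141 deg C


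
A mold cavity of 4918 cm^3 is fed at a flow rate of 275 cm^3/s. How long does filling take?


Formula: t_fill = V_mold / Q_flow
t = 4918 cm^3 / 275 cm^3/s = 17.8836 s


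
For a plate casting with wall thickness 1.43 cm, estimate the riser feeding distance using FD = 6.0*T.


Formula: FD = 6.0 * T  (riser feeding-distance rule)
FD = 6.0 * 1.43 cm = 8.5800 cm

Answer: 8.5800 cm


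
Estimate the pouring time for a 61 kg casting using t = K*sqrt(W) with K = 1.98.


Formula: t = K * sqrt(W)
sqrt(W) = sqrt(61) = 7.81025
t = 1.98 * 7.81025 = 15.4643 s

15.4643 s


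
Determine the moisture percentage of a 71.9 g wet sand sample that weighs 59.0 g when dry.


Formula: MC = (W_wet - W_dry) / W_wet * 100
Water mass = 71.9 - 59.0 = 12.9 g
MC = 12.9 / 71.9 * 100 = 17.9416%

Final answer: 17.9416%


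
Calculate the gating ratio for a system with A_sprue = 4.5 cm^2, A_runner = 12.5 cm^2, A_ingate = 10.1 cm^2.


Sprue:Runner:Ingate = 1 : 12.5/4.5 : 10.1/4.5 = 1:2.78:2.24

Answer: 1:2.78:2.24


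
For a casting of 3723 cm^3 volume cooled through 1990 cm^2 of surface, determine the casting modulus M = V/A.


Formula: Casting Modulus M = V / A
M = 3723 cm^3 / 1990 cm^2 = 1.8709 cm

Final answer: 1.8709 cm


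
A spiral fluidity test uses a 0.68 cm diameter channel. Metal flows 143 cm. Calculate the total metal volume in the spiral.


Formula: V = pi * (d/2)^2 * L  (cylinder volume)
Radius = 0.68/2 = 0.34 cm
V = pi * 0.34^2 * 143 = 51.9330 cm^3

Answer: 51.9330 cm^3


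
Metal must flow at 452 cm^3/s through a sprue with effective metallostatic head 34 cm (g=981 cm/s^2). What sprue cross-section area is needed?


Formula: v = sqrt(2*g*h), A = Q/v
Velocity: v = sqrt(2 * 981 * 34) = sqrt(66708) = 258.2789 cm/s
Sprue area: A = Q / v = 452 / 258.2789 = 1.7500 cm^2

1.7500 cm^2


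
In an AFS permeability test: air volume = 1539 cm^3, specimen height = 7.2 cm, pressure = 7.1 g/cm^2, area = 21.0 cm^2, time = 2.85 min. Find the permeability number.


Formula: Permeability Number P = (V * H) / (p * A * t)
Numerator: V * H = 1539 * 7.2 = 11080.8
Denominator: p * A * t = 7.1 * 21.0 * 2.85 = 424.935
P = 11080.8 / 424.935 = 26.0765

Answer: 26.0765


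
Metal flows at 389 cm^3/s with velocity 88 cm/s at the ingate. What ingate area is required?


Formula: A_ingate = Q / v  (continuity equation)
A = 389 cm^3/s / 88 cm/s = 4.4205 cm^2

Final answer: 4.4205 cm^2


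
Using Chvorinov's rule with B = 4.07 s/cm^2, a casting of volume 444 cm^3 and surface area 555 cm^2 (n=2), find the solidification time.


Formula: t_s = B * (V/A)^n  (Chvorinov's rule, n=2)
Modulus M = V/A = 444/555 = 0.800000 cm
M^2 = 0.800000^2 = 0.640000 cm^2
t_s = 4.07 * 0.640000 = 2.6048 s


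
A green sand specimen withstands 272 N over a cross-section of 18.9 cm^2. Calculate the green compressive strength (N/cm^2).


Formula: Compressive Strength = Force / Area
Strength = 272 N / 18.9 cm^2 = 14.3915 N/cm^2

Answer: 14.3915 N/cm^2


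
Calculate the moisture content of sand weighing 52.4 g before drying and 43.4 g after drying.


Formula: MC = (W_wet - W_dry) / W_wet * 100
Water mass = 52.4 - 43.4 = 9.0 g
MC = 9.0 / 52.4 * 100 = 17.1756%

Answer: 17.1756%


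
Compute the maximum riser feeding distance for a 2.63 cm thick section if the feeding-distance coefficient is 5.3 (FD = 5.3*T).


Formula: FD = 5.3 * T  (riser feeding-distance rule)
FD = 5.3 * 2.63 cm = 13.9390 cm

Final answer: 13.9390 cm


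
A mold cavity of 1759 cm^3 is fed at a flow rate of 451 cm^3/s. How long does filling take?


Formula: t_fill = V_mold / Q_flow
t = 1759 cm^3 / 451 cm^3/s = 3.9002 s

3.9002 s


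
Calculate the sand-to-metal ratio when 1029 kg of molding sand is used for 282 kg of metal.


Formula: Sand-to-Metal Ratio = W_sand / W_metal
Ratio = 1029 kg / 282 kg = 3.6489

Final answer: 3.6489


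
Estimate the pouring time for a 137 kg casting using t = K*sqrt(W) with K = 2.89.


Formula: t = K * sqrt(W)
sqrt(W) = sqrt(137) = 11.70470
t = 2.89 * 11.70470 = 33.8266 s


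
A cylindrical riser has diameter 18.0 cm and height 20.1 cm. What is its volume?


Formula: V = pi * (D/2)^2 * H  (cylinder volume)
Radius = D/2 = 18.0/2 = 9.0 cm
V = pi * 9.0^2 * 20.1 = 5114.8270 cm^3

Final answer: 5114.8270 cm^3


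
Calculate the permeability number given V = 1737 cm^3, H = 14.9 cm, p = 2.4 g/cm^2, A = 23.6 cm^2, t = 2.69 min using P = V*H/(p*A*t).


Formula: Permeability Number P = (V * H) / (p * A * t)
Numerator: V * H = 1737 * 14.9 = 25881.3
Denominator: p * A * t = 2.4 * 23.6 * 2.69 = 152.3616
P = 25881.3 / 152.3616 = 169.8676


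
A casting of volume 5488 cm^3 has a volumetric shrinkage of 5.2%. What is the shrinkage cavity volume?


Formula: V_shrink = V_casting * shrinkage_pct / 100
V_shrink = 5488 cm^3 * 5.2 / 100 = 285.3760 cm^3

285.3760 cm^3


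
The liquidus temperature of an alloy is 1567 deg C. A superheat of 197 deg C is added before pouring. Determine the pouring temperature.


Formula: T_pour = T_melt + Superheat
T_pour = 1567 + 197 = 1764 deg C

1764 deg C


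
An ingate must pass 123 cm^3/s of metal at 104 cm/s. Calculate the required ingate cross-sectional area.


Formula: A_ingate = Q / v  (continuity equation)
A = 123 cm^3/s / 104 cm/s = 1.1827 cm^2

Answer: 1.1827 cm^2


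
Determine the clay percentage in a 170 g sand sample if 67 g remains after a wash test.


Formula: Clay% = (W_total - W_washed) / W_total * 100
Clay mass = 170 - 67 = 103 g
Clay% = 103 / 170 * 100 = 60.5882%

Answer: 60.5882%


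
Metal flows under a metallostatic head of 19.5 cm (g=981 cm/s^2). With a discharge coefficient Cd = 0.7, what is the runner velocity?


Formula: v = Cd * sqrt(2 * g * h)  (Torricelli with discharge coefficient)
2*g*h = 2 * 981 * 19.5 = 38259.0 cm^2/s^2
sqrt(38259.0) = 195.59908 cm/s
v = 0.7 * 195.59908 = 136.9194 cm/s

Final answer: 136.9194 cm/s


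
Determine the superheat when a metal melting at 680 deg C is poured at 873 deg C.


Formula: Superheat = T_pour - T_melt
Superheat = 873 - 680 = 193 deg C

Final answer: 193 deg C


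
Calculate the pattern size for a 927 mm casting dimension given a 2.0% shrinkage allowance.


Formula: L_pattern = L_casting * (1 + shrinkage_rate/100)
Shrinkage factor = 1 + 2.0/100 = 1.02
L_pattern = 927 mm * 1.02 = 945.5400 mm


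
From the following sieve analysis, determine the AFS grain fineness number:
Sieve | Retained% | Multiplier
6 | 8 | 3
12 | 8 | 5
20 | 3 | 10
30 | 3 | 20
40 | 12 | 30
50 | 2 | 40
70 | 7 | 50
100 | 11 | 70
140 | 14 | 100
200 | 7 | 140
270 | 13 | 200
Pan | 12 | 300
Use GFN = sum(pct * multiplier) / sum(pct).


Formula: GFN = sum(pct * multiplier) / sum(pct)
sum(pct * multiplier) = 10294
sum(pct) = 100
GFN = 10294 / 100 = 102.94

Answer: 102.94


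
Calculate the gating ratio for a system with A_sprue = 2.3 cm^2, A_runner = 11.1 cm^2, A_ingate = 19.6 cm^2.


Sprue:Runner:Ingate = 1 : 11.1/2.3 : 19.6/2.3 = 1:4.83:8.52


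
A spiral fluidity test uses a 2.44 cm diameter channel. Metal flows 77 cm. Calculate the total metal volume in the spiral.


Formula: V = pi * (d/2)^2 * L  (cylinder volume)
Radius = 2.44/2 = 1.22 cm
V = pi * 1.22^2 * 77 = 360.0479 cm^3

Answer: 360.0479 cm^3


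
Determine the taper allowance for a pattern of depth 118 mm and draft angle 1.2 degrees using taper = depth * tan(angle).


Formula: taper = depth * tan(draft_angle)
tan(1.2 deg) = 0.0209470
taper = 118 mm * 0.0209470 = 2.4717 mm


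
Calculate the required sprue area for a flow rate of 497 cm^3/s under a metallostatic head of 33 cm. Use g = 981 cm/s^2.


Formula: v = sqrt(2*g*h), A = Q/v
Velocity: v = sqrt(2 * 981 * 33) = sqrt(64746) = 254.4524 cm/s
Sprue area: A = Q / v = 497 / 254.4524 = 1.9532 cm^2

1.9532 cm^2


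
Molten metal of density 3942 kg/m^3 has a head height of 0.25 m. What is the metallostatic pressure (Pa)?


Formula: P = rho * g * h
rho * g = 3942 * 9.81 = 38671.02 N/m^3
P = 38671.02 * 0.25 = 9667.7550 Pa


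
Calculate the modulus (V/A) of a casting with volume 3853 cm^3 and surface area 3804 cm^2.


Formula: Casting Modulus M = V / A
M = 3853 cm^3 / 3804 cm^2 = 1.0129 cm

Final answer: 1.0129 cm


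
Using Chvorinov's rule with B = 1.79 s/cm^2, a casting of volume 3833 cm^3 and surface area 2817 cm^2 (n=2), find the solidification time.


Formula: t_s = B * (V/A)^n  (Chvorinov's rule, n=2)
Modulus M = V/A = 3833/2817 = 1.360667 cm
M^2 = 1.360667^2 = 1.851415 cm^2
t_s = 1.79 * 1.851415 = 3.3140 s

Answer: 3.3140 s


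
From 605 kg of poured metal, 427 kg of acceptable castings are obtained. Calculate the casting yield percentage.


Formula: Casting Yield = (W_good / W_total) * 100
Yield = (427 kg / 605 kg) * 100 = 70.5785%

Answer: 70.5785%


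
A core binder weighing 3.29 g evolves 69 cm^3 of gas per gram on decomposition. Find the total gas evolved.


Formula: V_gas = W_binder * gas_evolution_rate
V = 3.29 g * 69 cm^3/g = 227.0100 cm^3


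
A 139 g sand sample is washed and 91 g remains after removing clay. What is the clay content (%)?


Formula: Clay% = (W_total - W_washed) / W_total * 100
Clay mass = 139 - 91 = 48 g
Clay% = 48 / 139 * 100 = 34.5324%


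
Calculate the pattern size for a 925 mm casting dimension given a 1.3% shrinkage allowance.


Formula: L_pattern = L_casting * (1 + shrinkage_rate/100)
Shrinkage factor = 1 + 1.3/100 = 1.013
L_pattern = 925 mm * 1.013 = 937.0250 mm

937.0250 mm


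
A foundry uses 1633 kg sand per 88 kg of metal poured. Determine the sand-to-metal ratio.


Formula: Sand-to-Metal Ratio = W_sand / W_metal
Ratio = 1633 kg / 88 kg = 18.5568

18.5568


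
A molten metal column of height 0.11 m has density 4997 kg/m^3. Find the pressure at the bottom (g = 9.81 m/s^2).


Formula: P = rho * g * h
rho * g = 4997 * 9.81 = 49020.57 N/m^3
P = 49020.57 * 0.11 = 5392.2627 Pa

Final answer: 5392.2627 Pa


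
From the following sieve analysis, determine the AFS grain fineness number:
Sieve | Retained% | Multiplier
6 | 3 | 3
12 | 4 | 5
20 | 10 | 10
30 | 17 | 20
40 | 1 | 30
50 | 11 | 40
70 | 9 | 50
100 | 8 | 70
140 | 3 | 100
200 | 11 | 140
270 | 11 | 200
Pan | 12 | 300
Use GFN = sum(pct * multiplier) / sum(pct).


Formula: GFN = sum(pct * multiplier) / sum(pct)
sum(pct * multiplier) = 9589
sum(pct) = 100
GFN = 9589 / 100 = 95.89

Answer: 95.89


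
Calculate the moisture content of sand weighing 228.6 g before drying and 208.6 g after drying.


Formula: MC = (W_wet - W_dry) / W_wet * 100
Water mass = 228.6 - 208.6 = 20.0 g
MC = 20.0 / 228.6 * 100 = 8.7489%

Answer: 8.7489%


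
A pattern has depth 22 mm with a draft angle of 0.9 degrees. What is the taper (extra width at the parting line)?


Formula: taper = depth * tan(draft_angle)
tan(0.9 deg) = 0.0157093
taper = 22 mm * 0.0157093 = 0.3456 mm

0.3456 mm


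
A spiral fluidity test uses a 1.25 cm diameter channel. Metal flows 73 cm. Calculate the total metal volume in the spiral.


Formula: V = pi * (d/2)^2 * L  (cylinder volume)
Radius = 1.25/2 = 0.625 cm
V = pi * 0.625^2 * 73 = 89.5845 cm^3

Answer: 89.5845 cm^3


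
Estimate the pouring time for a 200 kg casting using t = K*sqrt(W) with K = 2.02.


Formula: t = K * sqrt(W)
sqrt(W) = sqrt(200) = 14.14214
t = 2.02 * 14.14214 = 28.5671 s

Answer: 28.5671 s


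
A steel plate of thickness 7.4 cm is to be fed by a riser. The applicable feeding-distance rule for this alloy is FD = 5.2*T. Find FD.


Formula: FD = 5.2 * T  (riser feeding-distance rule)
FD = 5.2 * 7.4 cm = 38.4800 cm

Final answer: 38.4800 cm


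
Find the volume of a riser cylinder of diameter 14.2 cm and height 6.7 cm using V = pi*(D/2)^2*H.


Formula: V = pi * (D/2)^2 * H  (cylinder volume)
Radius = D/2 = 14.2/2 = 7.1 cm
V = pi * 7.1^2 * 6.7 = 1061.0635 cm^3

Answer: 1061.0635 cm^3


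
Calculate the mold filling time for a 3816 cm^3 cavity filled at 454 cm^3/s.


Formula: t_fill = V_mold / Q_flow
t = 3816 cm^3 / 454 cm^3/s = 8.4053 s


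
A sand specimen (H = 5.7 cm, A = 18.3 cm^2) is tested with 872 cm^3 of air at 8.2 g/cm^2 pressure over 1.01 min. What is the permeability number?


Formula: Permeability Number P = (V * H) / (p * A * t)
Numerator: V * H = 872 * 5.7 = 4970.4
Denominator: p * A * t = 8.2 * 18.3 * 1.01 = 151.5606
P = 4970.4 / 151.5606 = 32.7948

Answer: 32.7948


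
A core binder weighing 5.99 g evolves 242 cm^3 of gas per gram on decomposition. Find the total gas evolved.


Formula: V_gas = W_binder * gas_evolution_rate
V = 5.99 g * 242 cm^3/g = 1449.5800 cm^3

1449.5800 cm^3


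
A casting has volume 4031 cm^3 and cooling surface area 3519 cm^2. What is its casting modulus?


Formula: Casting Modulus M = V / A
M = 4031 cm^3 / 3519 cm^2 = 1.1455 cm

Final answer: 1.1455 cm


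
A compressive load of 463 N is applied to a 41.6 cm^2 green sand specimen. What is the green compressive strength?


Formula: Compressive Strength = Force / Area
Strength = 463 N / 41.6 cm^2 = 11.1298 N/cm^2

Final answer: 11.1298 N/cm^2


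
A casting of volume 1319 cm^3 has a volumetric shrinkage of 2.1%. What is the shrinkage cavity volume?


Formula: V_shrink = V_casting * shrinkage_pct / 100
V_shrink = 1319 cm^3 * 2.1 / 100 = 27.6990 cm^3

Final answer: 27.6990 cm^3


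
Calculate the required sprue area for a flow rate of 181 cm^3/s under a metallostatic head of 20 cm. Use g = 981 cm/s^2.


Formula: v = sqrt(2*g*h), A = Q/v
Velocity: v = sqrt(2 * 981 * 20) = sqrt(39240) = 198.0909 cm/s
Sprue area: A = Q / v = 181 / 198.0909 = 0.9137 cm^2

Answer: 0.9137 cm^2


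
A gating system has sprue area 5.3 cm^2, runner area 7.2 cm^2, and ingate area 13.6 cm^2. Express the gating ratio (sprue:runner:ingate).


Sprue:Runner:Ingate = 1 : 7.2/5.3 : 13.6/5.3 = 1:1.36:2.57

Answer: 1:1.36:2.57


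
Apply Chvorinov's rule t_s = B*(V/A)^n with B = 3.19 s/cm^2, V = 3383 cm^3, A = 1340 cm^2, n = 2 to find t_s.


Formula: t_s = B * (V/A)^n  (Chvorinov's rule, n=2)
Modulus M = V/A = 3383/1340 = 2.524627 cm
M^2 = 2.524627^2 = 6.373741 cm^2
t_s = 3.19 * 6.373741 = 20.3322 s


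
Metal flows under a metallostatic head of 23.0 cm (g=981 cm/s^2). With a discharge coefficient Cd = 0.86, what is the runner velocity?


Formula: v = Cd * sqrt(2 * g * h)  (Torricelli with discharge coefficient)
2*g*h = 2 * 981 * 23.0 = 45126.0 cm^2/s^2
sqrt(45126.0) = 212.42881 cm/s
v = 0.86 * 212.42881 = 182.6888 cm/s

Final answer: 182.6888 cm/s


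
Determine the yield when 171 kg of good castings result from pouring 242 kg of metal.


Formula: Casting Yield = (W_good / W_total) * 100
Yield = (171 kg / 242 kg) * 100 = 70.6612%

Final answer: 70.6612%


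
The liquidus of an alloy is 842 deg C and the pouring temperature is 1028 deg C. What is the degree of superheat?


Formula: Superheat = T_pour - T_melt
Superheat = 1028 - 842 = 186 deg C

186 deg C


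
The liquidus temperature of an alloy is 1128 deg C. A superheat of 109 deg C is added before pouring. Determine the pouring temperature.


Formula: T_pour = T_melt + Superheat
T_pour = 1128 + 109 = 1237 deg C


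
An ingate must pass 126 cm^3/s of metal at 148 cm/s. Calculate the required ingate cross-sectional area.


Formula: A_ingate = Q / v  (continuity equation)
A = 126 cm^3/s / 148 cm/s = 0.8514 cm^2

0.8514 cm^2


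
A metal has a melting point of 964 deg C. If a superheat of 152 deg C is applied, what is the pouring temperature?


Formula: T_pour = T_melt + Superheat
T_pour = 964 + 152 = 1116 deg C

Final answer: 1116 deg C


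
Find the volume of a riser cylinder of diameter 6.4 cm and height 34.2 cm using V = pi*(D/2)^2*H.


Formula: V = pi * (D/2)^2 * H  (cylinder volume)
Radius = D/2 = 6.4/2 = 3.2 cm
V = pi * 3.2^2 * 34.2 = 1100.2109 cm^3

1100.2109 cm^3


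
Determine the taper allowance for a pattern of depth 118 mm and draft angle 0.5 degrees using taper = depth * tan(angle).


Formula: taper = depth * tan(draft_angle)
tan(0.5 deg) = 0.0087269
taper = 118 mm * 0.0087269 = 1.0298 mm

1.0298 mm


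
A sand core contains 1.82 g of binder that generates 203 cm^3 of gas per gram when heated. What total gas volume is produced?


Formula: V_gas = W_binder * gas_evolution_rate
V = 1.82 g * 203 cm^3/g = 369.4600 cm^3

369.4600 cm^3


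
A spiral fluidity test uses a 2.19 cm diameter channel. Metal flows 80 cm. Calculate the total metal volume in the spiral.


Formula: V = pi * (d/2)^2 * L  (cylinder volume)
Radius = 2.19/2 = 1.095 cm
V = pi * 1.095^2 * 80 = 301.3479 cm^3

301.3479 cm^3


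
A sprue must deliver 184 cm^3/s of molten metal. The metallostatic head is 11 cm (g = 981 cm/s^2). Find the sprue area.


Formula: v = sqrt(2*g*h), A = Q/v
Velocity: v = sqrt(2 * 981 * 11) = sqrt(21582) = 146.9081 cm/s
Sprue area: A = Q / v = 184 / 146.9081 = 1.2525 cm^2

1.2525 cm^2


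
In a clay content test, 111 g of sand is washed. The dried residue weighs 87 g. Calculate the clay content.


Formula: Clay% = (W_total - W_washed) / W_total * 100
Clay mass = 111 - 87 = 24 g
Clay% = 24 / 111 * 100 = 21.6216%

Final answer: 21.6216%


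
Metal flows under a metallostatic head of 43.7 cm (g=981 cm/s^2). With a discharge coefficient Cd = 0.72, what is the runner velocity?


Formula: v = Cd * sqrt(2 * g * h)  (Torricelli with discharge coefficient)
2*g*h = 2 * 981 * 43.7 = 85739.4 cm^2/s^2
sqrt(85739.4) = 292.81291 cm/s
v = 0.72 * 292.81291 = 210.8253 cm/s

Answer: 210.8253 cm/s


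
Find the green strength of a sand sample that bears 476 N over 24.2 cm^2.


Formula: Compressive Strength = Force / Area
Strength = 476 N / 24.2 cm^2 = 19.6694 N/cm^2


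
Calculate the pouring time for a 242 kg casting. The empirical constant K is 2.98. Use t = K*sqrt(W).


Formula: t = K * sqrt(W)
sqrt(W) = sqrt(242) = 15.55635
t = 2.98 * 15.55635 = 46.3579 s

46.3579 s


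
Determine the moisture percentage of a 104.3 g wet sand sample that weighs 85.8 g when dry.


Formula: MC = (W_wet - W_dry) / W_wet * 100
Water mass = 104.3 - 85.8 = 18.5 g
MC = 18.5 / 104.3 * 100 = 17.7373%

17.7373%


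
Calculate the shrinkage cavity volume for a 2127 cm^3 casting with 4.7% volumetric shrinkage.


Formula: V_shrink = V_casting * shrinkage_pct / 100
V_shrink = 2127 cm^3 * 4.7 / 100 = 99.9690 cm^3

Final answer: 99.9690 cm^3


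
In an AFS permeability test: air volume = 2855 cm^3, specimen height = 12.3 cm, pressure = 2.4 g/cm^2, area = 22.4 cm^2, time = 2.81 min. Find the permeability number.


Formula: Permeability Number P = (V * H) / (p * A * t)
Numerator: V * H = 2855 * 12.3 = 35116.5
Denominator: p * A * t = 2.4 * 22.4 * 2.81 = 151.0656
P = 35116.5 / 151.0656 = 232.4586

232.4586


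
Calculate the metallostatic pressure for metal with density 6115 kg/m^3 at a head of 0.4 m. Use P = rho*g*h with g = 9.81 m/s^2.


Formula: P = rho * g * h
rho * g = 6115 * 9.81 = 59988.15 N/m^3
P = 59988.15 * 0.4 = 23995.2600 Pa

Final answer: 23995.2600 Pa
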